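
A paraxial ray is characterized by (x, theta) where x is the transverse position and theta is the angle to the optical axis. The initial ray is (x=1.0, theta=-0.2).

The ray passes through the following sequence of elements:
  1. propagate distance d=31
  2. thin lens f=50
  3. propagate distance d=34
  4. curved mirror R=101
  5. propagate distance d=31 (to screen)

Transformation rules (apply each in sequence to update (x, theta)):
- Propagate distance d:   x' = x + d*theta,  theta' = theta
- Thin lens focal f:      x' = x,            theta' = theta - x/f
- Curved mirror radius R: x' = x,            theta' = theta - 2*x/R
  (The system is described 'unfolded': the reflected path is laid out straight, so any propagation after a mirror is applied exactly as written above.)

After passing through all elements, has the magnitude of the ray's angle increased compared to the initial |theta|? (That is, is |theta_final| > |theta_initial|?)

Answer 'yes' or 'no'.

Initial: x=1.0000 theta=-0.2000
After 1 (propagate distance d=31): x=-5.2000 theta=-0.2000
After 2 (thin lens f=50): x=-5.2000 theta=-0.0960
After 3 (propagate distance d=34): x=-8.4640 theta=-0.0960
After 4 (curved mirror R=101): x=-8.4640 theta=904/12625 (≈0.0716)
After 5 (propagate distance d=31 (to screen)): x=-78834/12625 (≈-6.2443) theta=904/12625 (≈0.0716)
|theta_initial|=0.2000 |theta_final|=904/12625 (≈0.0716) -> not increased

Answer: no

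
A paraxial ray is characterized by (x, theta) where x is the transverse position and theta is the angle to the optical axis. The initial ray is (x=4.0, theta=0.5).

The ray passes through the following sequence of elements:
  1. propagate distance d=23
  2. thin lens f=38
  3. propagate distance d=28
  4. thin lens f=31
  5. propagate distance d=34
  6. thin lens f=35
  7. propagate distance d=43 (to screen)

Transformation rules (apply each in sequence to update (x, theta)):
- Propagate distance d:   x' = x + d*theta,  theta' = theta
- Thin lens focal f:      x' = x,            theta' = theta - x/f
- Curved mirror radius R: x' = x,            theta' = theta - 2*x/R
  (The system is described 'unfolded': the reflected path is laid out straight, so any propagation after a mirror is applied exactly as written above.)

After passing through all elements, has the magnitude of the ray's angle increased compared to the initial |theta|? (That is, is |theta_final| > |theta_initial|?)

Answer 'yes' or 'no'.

Initial: x=4.0000 theta=0.5000
After 1 (propagate distance d=23): x=15.5000 theta=0.5000
After 2 (thin lens f=38): x=15.5000 theta=7/76 (≈0.0921)
After 3 (propagate distance d=28): x=687/38 (≈18.0789) theta=7/76 (≈0.0921)
After 4 (thin lens f=31): x=687/38 (≈18.0789) theta=-1157/2356 (≈-0.4911)
After 5 (propagate distance d=34): x=814/589 (≈1.3820) theta=-1157/2356 (≈-0.4911)
After 6 (thin lens f=35): x=814/589 (≈1.3820) theta=-43751/82460 (≈-0.5306)
After 7 (propagate distance d=43 (to screen)): x=-1767333/82460 (≈-21.4326) theta=-43751/82460 (≈-0.5306)
|theta_initial|=0.5000 |theta_final|=43751/82460 (≈0.5306) -> increased

Answer: yes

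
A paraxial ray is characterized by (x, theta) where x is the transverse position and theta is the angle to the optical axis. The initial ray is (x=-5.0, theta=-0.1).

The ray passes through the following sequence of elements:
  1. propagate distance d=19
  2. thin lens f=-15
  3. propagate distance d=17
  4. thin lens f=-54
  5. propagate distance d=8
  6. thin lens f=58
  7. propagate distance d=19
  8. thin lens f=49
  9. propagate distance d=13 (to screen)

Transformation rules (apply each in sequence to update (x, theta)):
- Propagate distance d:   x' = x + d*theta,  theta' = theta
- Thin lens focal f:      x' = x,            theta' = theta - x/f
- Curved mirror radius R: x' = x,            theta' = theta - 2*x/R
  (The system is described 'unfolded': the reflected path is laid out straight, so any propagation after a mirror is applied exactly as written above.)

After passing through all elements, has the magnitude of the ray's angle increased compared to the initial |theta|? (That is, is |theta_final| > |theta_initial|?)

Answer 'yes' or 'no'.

Initial: x=-5.0000 theta=-0.1000
After 1 (propagate distance d=19): x=-6.9000 theta=-0.1000
After 2 (thin lens f=-15): x=-6.9000 theta=-0.5600
After 3 (propagate distance d=17): x=-16.4200 theta=-0.5600
After 4 (thin lens f=-54): x=-16.4200 theta=-2333/2700 (≈-0.8641)
After 5 (propagate distance d=8): x=-31499/1350 (≈-23.3326) theta=-2333/2700 (≈-0.8641)
After 6 (thin lens f=58): x=-31499/1350 (≈-23.3326) theta=-18079/39150 (≈-0.4618)
After 7 (propagate distance d=19): x=-628486/19575 (≈-32.1066) theta=-18079/39150 (≈-0.4618)
After 8 (thin lens f=49): x=-628486/19575 (≈-32.1066) theta=371101/1918350 (≈0.1934)
After 9 (propagate distance d=13 (to screen)): x=-11353463/383670 (≈-29.5917) theta=371101/1918350 (≈0.1934)
|theta_initial|=0.1000 |theta_final|=371101/1918350 (≈0.1934) -> increased

Answer: yes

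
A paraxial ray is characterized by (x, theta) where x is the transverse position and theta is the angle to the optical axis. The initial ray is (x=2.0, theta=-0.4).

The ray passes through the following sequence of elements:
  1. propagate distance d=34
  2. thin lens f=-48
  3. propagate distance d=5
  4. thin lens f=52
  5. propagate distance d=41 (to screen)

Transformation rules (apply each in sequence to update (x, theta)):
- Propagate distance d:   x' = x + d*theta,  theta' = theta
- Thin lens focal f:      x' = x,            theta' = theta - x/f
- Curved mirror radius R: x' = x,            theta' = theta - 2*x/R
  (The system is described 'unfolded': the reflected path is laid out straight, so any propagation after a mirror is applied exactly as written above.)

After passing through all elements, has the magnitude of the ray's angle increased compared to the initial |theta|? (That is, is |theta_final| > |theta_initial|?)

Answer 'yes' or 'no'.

Answer: no

Derivation:
Initial: x=2.0000 theta=-0.4000
After 1 (propagate distance d=34): x=-11.6000 theta=-0.4000
After 2 (thin lens f=-48): x=-11.6000 theta=-77/120 (≈-0.6417)
After 3 (propagate distance d=5): x=-1777/120 (≈-14.8083) theta=-77/120 (≈-0.6417)
After 4 (thin lens f=52): x=-1777/120 (≈-14.8083) theta=-2227/6240 (≈-0.3569)
After 5 (propagate distance d=41 (to screen)): x=-61237/2080 (≈-29.4409) theta=-2227/6240 (≈-0.3569)
|theta_initial|=0.4000 |theta_final|=2227/6240 (≈0.3569) -> not increased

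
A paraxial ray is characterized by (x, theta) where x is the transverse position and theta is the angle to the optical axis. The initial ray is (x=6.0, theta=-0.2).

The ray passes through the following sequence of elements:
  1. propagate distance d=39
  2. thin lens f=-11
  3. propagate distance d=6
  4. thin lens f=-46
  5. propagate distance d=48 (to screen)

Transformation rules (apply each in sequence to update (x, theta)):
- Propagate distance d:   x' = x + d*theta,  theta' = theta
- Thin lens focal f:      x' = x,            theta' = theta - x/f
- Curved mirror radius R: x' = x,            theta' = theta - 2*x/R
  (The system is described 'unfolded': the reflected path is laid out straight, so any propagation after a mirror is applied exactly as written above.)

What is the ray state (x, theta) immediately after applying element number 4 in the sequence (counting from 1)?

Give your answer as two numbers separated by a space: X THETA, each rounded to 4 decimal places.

Initial: x=6.0000 theta=-0.2000
After 1 (propagate distance d=39): x=-1.8000 theta=-0.2000
After 2 (thin lens f=-11): x=-1.8000 theta=-4/11 (≈-0.3636)
After 3 (propagate distance d=6): x=-219/55 (≈-3.9818) theta=-4/11 (≈-0.3636)
After 4 (thin lens f=-46): x=-219/55 (≈-3.9818) theta=-1139/2530 (≈-0.4502)
Rounded to 4 decimal places: x = -3.9818, theta = -0.4502

Answer: -3.9818 -0.4502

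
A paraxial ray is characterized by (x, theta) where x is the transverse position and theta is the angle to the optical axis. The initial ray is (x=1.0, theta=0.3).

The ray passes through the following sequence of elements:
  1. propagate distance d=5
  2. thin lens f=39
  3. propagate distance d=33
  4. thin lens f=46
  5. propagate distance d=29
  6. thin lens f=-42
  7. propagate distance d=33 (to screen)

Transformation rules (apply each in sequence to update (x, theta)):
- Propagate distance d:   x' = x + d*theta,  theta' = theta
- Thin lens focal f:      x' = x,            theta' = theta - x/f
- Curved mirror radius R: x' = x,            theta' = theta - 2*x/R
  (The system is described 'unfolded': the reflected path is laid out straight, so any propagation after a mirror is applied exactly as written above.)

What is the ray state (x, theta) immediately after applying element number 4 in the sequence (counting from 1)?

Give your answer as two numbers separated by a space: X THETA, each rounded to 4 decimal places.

Answer: 10.2846 0.0123

Derivation:
Initial: x=1.0000 theta=0.3000
After 1 (propagate distance d=5): x=2.5000 theta=0.3000
After 2 (thin lens f=39): x=2.5000 theta=46/195 (≈0.2359)
After 3 (propagate distance d=33): x=1337/130 (≈10.2846) theta=46/195 (≈0.2359)
After 4 (thin lens f=46): x=1337/130 (≈10.2846) theta=17/1380 (≈0.0123)
Rounded to 4 decimal places: x = 10.2846, theta = 0.0123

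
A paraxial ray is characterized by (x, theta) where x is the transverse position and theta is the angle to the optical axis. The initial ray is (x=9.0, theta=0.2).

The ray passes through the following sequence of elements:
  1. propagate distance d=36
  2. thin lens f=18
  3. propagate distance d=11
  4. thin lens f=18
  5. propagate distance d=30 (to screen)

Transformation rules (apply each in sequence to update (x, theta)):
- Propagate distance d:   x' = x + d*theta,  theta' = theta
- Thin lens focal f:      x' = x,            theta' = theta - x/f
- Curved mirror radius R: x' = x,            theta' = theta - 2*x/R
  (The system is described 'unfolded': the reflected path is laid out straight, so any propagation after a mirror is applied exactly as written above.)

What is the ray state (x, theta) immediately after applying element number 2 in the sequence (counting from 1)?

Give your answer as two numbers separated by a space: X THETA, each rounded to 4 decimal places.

Answer: 16.2000 -0.7000

Derivation:
Initial: x=9.0000 theta=0.2000
After 1 (propagate distance d=36): x=16.2000 theta=0.2000
After 2 (thin lens f=18): x=16.2000 theta=-0.7000
Rounded to 4 decimal places: x = 16.2000, theta = -0.7000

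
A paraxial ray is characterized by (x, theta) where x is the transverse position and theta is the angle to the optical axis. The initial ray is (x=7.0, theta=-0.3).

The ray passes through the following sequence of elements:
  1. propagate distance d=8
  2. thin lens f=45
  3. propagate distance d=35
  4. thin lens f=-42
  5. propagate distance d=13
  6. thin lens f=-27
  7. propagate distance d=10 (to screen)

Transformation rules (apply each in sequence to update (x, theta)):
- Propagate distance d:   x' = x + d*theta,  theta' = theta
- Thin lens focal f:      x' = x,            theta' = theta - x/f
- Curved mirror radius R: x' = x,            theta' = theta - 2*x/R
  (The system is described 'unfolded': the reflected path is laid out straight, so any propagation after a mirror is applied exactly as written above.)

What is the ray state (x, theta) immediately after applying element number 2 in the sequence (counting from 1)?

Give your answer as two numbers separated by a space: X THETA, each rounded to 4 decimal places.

Answer: 4.6000 -0.4022

Derivation:
Initial: x=7.0000 theta=-0.3000
After 1 (propagate distance d=8): x=4.6000 theta=-0.3000
After 2 (thin lens f=45): x=4.6000 theta=-181/450 (≈-0.4022)
Rounded to 4 decimal places: x = 4.6000, theta = -0.4022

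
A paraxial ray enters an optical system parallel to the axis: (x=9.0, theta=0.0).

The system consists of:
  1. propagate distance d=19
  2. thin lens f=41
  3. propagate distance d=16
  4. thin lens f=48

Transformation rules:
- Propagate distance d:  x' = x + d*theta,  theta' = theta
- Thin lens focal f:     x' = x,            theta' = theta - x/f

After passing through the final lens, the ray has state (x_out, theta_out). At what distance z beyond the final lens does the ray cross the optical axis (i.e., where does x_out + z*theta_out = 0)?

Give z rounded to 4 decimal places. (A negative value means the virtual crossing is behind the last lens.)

Answer: 16.4384

Derivation:
Initial: x=9.0000 theta=0.0000
After 1 (propagate distance d=19): x=9.0000 theta=0.0000
After 2 (thin lens f=41): x=9.0000 theta=-9/41 (≈-0.2195)
After 3 (propagate distance d=16): x=225/41 (≈5.4878) theta=-9/41 (≈-0.2195)
After 4 (thin lens f=48): x=225/41 (≈5.4878) theta=-219/656 (≈-0.3338)
z_focus = -x_out/theta_out = -(225/41)/(-219/656) = 1200/73 ≈ 16.4384
Rounded to 4 decimal places: z = 16.4384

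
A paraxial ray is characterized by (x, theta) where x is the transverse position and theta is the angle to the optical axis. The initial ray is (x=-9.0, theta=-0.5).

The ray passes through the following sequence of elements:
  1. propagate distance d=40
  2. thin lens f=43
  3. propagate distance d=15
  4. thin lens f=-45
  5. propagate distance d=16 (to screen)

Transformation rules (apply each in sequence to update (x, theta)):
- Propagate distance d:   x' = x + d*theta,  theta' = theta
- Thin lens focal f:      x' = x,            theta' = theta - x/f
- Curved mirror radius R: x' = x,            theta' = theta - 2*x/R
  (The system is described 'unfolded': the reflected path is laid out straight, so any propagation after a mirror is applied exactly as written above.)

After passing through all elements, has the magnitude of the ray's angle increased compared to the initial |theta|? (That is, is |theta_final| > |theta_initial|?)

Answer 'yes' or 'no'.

Answer: no

Derivation:
Initial: x=-9.0000 theta=-0.5000
After 1 (propagate distance d=40): x=-29.0000 theta=-0.5000
After 2 (thin lens f=43): x=-29.0000 theta=15/86 (≈0.1744)
After 3 (propagate distance d=15): x=-2269/86 (≈-26.3837) theta=15/86 (≈0.1744)
After 4 (thin lens f=-45): x=-2269/86 (≈-26.3837) theta=-797/1935 (≈-0.4119)
After 5 (propagate distance d=16 (to screen)): x=-127609/3870 (≈-32.9739) theta=-797/1935 (≈-0.4119)
|theta_initial|=0.5000 |theta_final|=797/1935 (≈0.4119) -> not increased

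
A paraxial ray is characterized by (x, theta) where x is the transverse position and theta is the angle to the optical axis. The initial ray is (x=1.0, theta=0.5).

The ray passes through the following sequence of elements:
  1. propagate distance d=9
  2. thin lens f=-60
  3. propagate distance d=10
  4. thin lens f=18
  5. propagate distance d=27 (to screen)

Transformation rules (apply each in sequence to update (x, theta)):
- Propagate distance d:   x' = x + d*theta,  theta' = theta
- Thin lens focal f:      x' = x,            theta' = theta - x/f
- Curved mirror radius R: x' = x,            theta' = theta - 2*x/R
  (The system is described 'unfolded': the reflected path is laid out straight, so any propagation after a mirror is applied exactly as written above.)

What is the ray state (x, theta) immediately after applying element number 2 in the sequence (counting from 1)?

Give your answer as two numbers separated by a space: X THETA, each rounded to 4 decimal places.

Answer: 5.5000 0.5917

Derivation:
Initial: x=1.0000 theta=0.5000
After 1 (propagate distance d=9): x=5.5000 theta=0.5000
After 2 (thin lens f=-60): x=5.5000 theta=71/120 (≈0.5917)
Rounded to 4 decimal places: x = 5.5000, theta = 0.5917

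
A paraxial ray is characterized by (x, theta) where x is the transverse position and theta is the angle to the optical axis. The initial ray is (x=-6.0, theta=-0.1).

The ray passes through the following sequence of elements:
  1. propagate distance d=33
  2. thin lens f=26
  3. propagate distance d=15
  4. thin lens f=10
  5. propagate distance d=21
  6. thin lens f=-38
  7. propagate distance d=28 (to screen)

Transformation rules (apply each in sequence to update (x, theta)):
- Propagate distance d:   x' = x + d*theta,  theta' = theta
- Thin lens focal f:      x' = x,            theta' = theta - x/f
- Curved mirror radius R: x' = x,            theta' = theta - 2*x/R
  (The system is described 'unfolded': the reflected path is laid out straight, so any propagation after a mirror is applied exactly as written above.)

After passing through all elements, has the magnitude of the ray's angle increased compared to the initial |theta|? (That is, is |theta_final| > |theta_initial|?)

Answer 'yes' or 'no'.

Initial: x=-6.0000 theta=-0.1000
After 1 (propagate distance d=33): x=-9.3000 theta=-0.1000
After 2 (thin lens f=26): x=-9.3000 theta=67/260 (≈0.2577)
After 3 (propagate distance d=15): x=-1413/260 (≈-5.4346) theta=67/260 (≈0.2577)
After 4 (thin lens f=10): x=-1413/260 (≈-5.4346) theta=2083/2600 (≈0.8012)
After 5 (propagate distance d=21): x=29613/2600 (≈11.3896) theta=2083/2600 (≈0.8012)
After 6 (thin lens f=-38): x=29613/2600 (≈11.3896) theta=108767/98800 (≈1.1009)
After 7 (propagate distance d=28 (to screen)): x=417077/9880 (≈42.2143) theta=108767/98800 (≈1.1009)
|theta_initial|=0.1000 |theta_final|=108767/98800 (≈1.1009) -> increased

Answer: yes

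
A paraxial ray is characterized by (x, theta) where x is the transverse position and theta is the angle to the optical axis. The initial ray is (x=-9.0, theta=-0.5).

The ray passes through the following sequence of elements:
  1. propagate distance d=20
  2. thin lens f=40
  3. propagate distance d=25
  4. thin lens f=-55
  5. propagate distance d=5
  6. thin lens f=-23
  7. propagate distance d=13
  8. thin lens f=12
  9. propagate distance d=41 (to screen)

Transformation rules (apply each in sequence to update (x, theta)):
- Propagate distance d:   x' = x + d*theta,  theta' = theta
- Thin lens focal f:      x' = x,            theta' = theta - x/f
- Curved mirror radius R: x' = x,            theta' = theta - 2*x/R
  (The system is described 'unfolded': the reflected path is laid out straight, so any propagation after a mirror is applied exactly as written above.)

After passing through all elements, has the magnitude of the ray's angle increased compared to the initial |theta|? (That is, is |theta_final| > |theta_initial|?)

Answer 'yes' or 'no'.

Answer: yes

Derivation:
Initial: x=-9.0000 theta=-0.5000
After 1 (propagate distance d=20): x=-19.0000 theta=-0.5000
After 2 (thin lens f=40): x=-19.0000 theta=-0.0250
After 3 (propagate distance d=25): x=-19.6250 theta=-0.0250
After 4 (thin lens f=-55): x=-19.6250 theta=-21/55 (≈-0.3818)
After 5 (propagate distance d=5): x=-1895/88 (≈-21.5341) theta=-21/55 (≈-0.3818)
After 6 (thin lens f=-23): x=-1895/88 (≈-21.5341) theta=-13339/10120 (≈-1.3181)
After 7 (propagate distance d=13): x=-97833/2530 (≈-38.6692) theta=-13339/10120 (≈-1.3181)
After 8 (thin lens f=12): x=-97833/2530 (≈-38.6692) theta=219/115 (≈1.9043)
After 9 (propagate distance d=41 (to screen)): x=867/22 (≈39.4091) theta=219/115 (≈1.9043)
|theta_initial|=0.5000 |theta_final|=219/115 (≈1.9043) -> increased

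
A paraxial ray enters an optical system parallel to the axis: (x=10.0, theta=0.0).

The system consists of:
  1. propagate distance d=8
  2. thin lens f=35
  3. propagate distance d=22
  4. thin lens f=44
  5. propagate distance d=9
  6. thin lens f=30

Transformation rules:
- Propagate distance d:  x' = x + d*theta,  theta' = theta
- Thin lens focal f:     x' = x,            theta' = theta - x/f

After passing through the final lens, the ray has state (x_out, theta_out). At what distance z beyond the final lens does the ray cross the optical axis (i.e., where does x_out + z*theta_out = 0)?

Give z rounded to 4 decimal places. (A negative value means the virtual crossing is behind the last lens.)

Answer: 1.0006

Derivation:
Initial: x=10.0000 theta=0.0000
After 1 (propagate distance d=8): x=10.0000 theta=0.0000
After 2 (thin lens f=35): x=10.0000 theta=-2/7 (≈-0.2857)
After 3 (propagate distance d=22): x=26/7 (≈3.7143) theta=-2/7 (≈-0.2857)
After 4 (thin lens f=44): x=26/7 (≈3.7143) theta=-57/154 (≈-0.3701)
After 5 (propagate distance d=9): x=59/154 (≈0.3831) theta=-57/154 (≈-0.3701)
After 6 (thin lens f=30): x=59/154 (≈0.3831) theta=-1769/4620 (≈-0.3829)
z_focus = -x_out/theta_out = -(59/154)/(-1769/4620) = 1770/1769 ≈ 1.0006
Rounded to 4 decimal places: z = 1.0006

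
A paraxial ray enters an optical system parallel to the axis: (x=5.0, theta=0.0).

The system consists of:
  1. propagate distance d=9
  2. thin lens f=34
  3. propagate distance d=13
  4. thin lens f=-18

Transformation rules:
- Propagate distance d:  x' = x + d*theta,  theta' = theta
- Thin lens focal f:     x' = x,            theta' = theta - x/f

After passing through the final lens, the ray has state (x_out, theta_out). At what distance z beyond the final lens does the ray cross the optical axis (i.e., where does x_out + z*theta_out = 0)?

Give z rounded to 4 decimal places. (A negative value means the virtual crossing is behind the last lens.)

Answer: -126.0000

Derivation:
Initial: x=5.0000 theta=0.0000
After 1 (propagate distance d=9): x=5.0000 theta=0.0000
After 2 (thin lens f=34): x=5.0000 theta=-5/34 (≈-0.1471)
After 3 (propagate distance d=13): x=105/34 (≈3.0882) theta=-5/34 (≈-0.1471)
After 4 (thin lens f=-18): x=105/34 (≈3.0882) theta=5/204 (≈0.0245)
z_focus = -x_out/theta_out = -(105/34)/(5/204) = -126.0000
Rounded to 4 decimal places: z = -126.0000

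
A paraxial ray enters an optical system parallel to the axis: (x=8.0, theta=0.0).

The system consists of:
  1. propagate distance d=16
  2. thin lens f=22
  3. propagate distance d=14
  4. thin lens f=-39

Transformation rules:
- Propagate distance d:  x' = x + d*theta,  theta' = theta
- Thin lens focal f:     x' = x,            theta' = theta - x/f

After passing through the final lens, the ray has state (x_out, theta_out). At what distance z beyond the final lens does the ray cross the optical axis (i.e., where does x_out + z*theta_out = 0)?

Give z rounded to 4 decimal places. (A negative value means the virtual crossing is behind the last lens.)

Answer: 10.0645

Derivation:
Initial: x=8.0000 theta=0.0000
After 1 (propagate distance d=16): x=8.0000 theta=0.0000
After 2 (thin lens f=22): x=8.0000 theta=-4/11 (≈-0.3636)
After 3 (propagate distance d=14): x=32/11 (≈2.9091) theta=-4/11 (≈-0.3636)
After 4 (thin lens f=-39): x=32/11 (≈2.9091) theta=-124/429 (≈-0.2890)
z_focus = -x_out/theta_out = -(32/11)/(-124/429) = 312/31 ≈ 10.0645
Rounded to 4 decimal places: z = 10.0645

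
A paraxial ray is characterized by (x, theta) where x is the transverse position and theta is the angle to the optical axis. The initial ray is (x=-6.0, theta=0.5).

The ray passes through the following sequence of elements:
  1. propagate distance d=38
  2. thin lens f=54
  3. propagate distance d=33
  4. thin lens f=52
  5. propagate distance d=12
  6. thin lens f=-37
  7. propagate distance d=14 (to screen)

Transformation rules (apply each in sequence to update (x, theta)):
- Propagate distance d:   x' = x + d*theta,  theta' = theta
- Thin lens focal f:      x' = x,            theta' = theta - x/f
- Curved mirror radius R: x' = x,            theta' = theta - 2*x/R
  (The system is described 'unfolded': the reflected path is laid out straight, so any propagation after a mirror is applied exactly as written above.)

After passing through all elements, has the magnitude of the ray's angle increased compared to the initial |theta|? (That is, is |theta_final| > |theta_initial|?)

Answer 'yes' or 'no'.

Answer: no

Derivation:
Initial: x=-6.0000 theta=0.5000
After 1 (propagate distance d=38): x=13.0000 theta=0.5000
After 2 (thin lens f=54): x=13.0000 theta=7/27 (≈0.2593)
After 3 (propagate distance d=33): x=194/9 (≈21.5556) theta=7/27 (≈0.2593)
After 4 (thin lens f=52): x=194/9 (≈21.5556) theta=-109/702 (≈-0.1553)
After 5 (propagate distance d=12): x=256/13 (≈19.6923) theta=-109/702 (≈-0.1553)
After 6 (thin lens f=-37): x=256/13 (≈19.6923) theta=9791/25974 (≈0.3770)
After 7 (propagate distance d=14 (to screen)): x=324281/12987 (≈24.9697) theta=9791/25974 (≈0.3770)
|theta_initial|=0.5000 |theta_final|=9791/25974 (≈0.3770) -> not increased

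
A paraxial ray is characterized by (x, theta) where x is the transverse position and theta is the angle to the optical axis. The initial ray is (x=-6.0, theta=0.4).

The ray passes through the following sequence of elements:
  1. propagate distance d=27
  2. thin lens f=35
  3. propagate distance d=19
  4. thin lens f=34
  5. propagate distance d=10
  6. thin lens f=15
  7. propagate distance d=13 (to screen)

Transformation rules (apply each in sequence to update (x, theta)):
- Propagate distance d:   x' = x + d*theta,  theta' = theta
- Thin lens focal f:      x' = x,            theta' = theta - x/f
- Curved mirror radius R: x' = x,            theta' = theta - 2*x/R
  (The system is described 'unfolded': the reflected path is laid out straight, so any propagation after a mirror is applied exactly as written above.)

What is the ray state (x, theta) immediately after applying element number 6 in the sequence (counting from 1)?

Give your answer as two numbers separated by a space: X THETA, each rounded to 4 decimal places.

Initial: x=-6.0000 theta=0.4000
After 1 (propagate distance d=27): x=4.8000 theta=0.4000
After 2 (thin lens f=35): x=4.8000 theta=46/175 (≈0.2629)
After 3 (propagate distance d=19): x=1714/175 (≈9.7943) theta=46/175 (≈0.2629)
After 4 (thin lens f=34): x=1714/175 (≈9.7943) theta=-3/119 (≈-0.0252)
After 5 (propagate distance d=10): x=28388/2975 (≈9.5422) theta=-3/119 (≈-0.0252)
After 6 (thin lens f=15): x=28388/2975 (≈9.5422) theta=-29513/44625 (≈-0.6614)
Rounded to 4 decimal places: x = 9.5422, theta = -0.6614

Answer: 9.5422 -0.6614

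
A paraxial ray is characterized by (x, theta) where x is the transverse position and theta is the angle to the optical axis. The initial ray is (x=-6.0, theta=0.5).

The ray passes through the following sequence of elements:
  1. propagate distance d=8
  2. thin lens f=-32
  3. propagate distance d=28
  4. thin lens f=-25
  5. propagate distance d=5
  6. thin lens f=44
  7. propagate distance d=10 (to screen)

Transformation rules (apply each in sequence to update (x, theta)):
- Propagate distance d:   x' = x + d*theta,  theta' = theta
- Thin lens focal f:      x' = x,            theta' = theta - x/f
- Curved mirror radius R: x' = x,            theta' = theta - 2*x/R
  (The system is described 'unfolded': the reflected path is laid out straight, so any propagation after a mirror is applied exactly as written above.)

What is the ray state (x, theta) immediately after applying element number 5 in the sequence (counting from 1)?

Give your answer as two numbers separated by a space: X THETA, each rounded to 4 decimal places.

Initial: x=-6.0000 theta=0.5000
After 1 (propagate distance d=8): x=-2.0000 theta=0.5000
After 2 (thin lens f=-32): x=-2.0000 theta=0.4375
After 3 (propagate distance d=28): x=10.2500 theta=0.4375
After 4 (thin lens f=-25): x=10.2500 theta=0.8475
After 5 (propagate distance d=5): x=14.4875 theta=0.8475
Rounded to 4 decimal places: x = 14.4875, theta = 0.8475

Answer: 14.4875 0.8475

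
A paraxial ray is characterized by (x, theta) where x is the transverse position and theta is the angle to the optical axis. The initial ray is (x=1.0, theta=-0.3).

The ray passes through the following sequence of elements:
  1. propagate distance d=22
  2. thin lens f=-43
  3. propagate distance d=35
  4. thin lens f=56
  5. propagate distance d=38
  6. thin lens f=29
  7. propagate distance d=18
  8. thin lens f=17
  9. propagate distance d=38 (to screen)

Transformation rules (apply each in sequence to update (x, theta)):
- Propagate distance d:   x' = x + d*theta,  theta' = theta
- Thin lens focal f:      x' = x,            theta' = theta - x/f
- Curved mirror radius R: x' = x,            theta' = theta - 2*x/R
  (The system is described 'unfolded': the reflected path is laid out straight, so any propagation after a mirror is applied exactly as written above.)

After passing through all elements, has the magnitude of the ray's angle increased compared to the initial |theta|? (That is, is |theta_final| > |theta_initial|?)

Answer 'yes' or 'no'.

Initial: x=1.0000 theta=-0.3000
After 1 (propagate distance d=22): x=-5.6000 theta=-0.3000
After 2 (thin lens f=-43): x=-5.6000 theta=-37/86 (≈-0.4302)
After 3 (propagate distance d=35): x=-8883/430 (≈-20.6581) theta=-37/86 (≈-0.4302)
After 4 (thin lens f=56): x=-8883/430 (≈-20.6581) theta=-211/3440 (≈-0.0613)
After 5 (propagate distance d=38): x=-39541/1720 (≈-22.9890) theta=-211/3440 (≈-0.0613)
After 6 (thin lens f=29): x=-39541/1720 (≈-22.9890) theta=72963/99760 (≈0.7314)
After 7 (propagate distance d=18): x=-245011/24940 (≈-9.8240) theta=72963/99760 (≈0.7314)
After 8 (thin lens f=17): x=-245011/24940 (≈-9.8240) theta=444083/339184 (≈1.3093)
After 9 (propagate distance d=38 (to screen)): x=33857511/847960 (≈39.9282) theta=444083/339184 (≈1.3093)
|theta_initial|=0.3000 |theta_final|=444083/339184 (≈1.3093) -> increased

Answer: yes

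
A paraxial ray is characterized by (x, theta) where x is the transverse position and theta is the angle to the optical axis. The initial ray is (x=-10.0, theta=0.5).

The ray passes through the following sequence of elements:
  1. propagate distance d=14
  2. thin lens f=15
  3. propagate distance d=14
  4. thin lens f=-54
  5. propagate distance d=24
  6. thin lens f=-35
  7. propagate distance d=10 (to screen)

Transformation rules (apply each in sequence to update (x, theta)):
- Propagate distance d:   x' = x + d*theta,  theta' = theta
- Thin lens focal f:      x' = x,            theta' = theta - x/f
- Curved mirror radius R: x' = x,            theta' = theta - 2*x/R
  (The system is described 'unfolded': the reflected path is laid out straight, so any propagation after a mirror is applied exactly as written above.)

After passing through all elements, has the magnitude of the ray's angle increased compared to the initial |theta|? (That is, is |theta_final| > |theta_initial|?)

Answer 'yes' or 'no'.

Initial: x=-10.0000 theta=0.5000
After 1 (propagate distance d=14): x=-3.0000 theta=0.5000
After 2 (thin lens f=15): x=-3.0000 theta=0.7000
After 3 (propagate distance d=14): x=6.8000 theta=0.7000
After 4 (thin lens f=-54): x=6.8000 theta=223/270 (≈0.8259)
After 5 (propagate distance d=24): x=1198/45 (≈26.6222) theta=223/270 (≈0.8259)
After 6 (thin lens f=-35): x=1198/45 (≈26.6222) theta=14993/9450 (≈1.5866)
After 7 (propagate distance d=10 (to screen)): x=40151/945 (≈42.4878) theta=14993/9450 (≈1.5866)
|theta_initial|=0.5000 |theta_final|=14993/9450 (≈1.5866) -> increased

Answer: yes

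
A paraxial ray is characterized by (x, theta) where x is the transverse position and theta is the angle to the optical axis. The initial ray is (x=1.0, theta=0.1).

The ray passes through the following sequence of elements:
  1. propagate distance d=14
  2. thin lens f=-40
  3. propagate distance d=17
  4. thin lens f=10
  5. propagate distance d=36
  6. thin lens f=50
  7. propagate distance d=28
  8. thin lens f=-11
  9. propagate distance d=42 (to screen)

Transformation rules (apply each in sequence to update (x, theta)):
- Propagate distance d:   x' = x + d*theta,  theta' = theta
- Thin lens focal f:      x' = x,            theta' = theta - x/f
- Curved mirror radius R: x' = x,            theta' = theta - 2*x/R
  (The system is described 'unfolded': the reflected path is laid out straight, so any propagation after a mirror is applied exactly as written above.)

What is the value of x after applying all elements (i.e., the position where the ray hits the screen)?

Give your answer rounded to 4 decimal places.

Initial: x=1.0000 theta=0.1000
After 1 (propagate distance d=14): x=2.4000 theta=0.1000
After 2 (thin lens f=-40): x=2.4000 theta=0.1600
After 3 (propagate distance d=17): x=5.1200 theta=0.1600
After 4 (thin lens f=10): x=5.1200 theta=-0.3520
After 5 (propagate distance d=36): x=-7.5520 theta=-0.3520
After 6 (thin lens f=50): x=-7.5520 theta=-628/3125 (≈-0.2010)
After 7 (propagate distance d=28): x=-41184/3125 (≈-13.1789) theta=-628/3125 (≈-0.2010)
After 8 (thin lens f=-11): x=-41184/3125 (≈-13.1789) theta=-4372/3125 (≈-1.3990)
After 9 (propagate distance d=42 (to screen)): x=-224808/3125 (≈-71.9386) theta=-4372/3125 (≈-1.3990)
Rounded to 4 decimal places: x = -71.9386

Answer: -71.9386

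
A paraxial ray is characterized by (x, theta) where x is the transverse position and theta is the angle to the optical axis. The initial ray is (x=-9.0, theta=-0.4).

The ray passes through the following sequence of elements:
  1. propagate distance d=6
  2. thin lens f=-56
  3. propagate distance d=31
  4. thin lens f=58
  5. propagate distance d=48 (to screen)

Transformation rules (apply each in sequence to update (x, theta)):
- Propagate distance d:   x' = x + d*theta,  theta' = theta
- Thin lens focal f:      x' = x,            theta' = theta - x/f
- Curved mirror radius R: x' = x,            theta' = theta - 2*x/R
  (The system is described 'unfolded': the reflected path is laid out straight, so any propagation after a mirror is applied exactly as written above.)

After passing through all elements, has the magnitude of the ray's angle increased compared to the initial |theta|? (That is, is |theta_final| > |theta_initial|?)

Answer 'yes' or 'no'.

Answer: no

Derivation:
Initial: x=-9.0000 theta=-0.4000
After 1 (propagate distance d=6): x=-11.4000 theta=-0.4000
After 2 (thin lens f=-56): x=-11.4000 theta=-169/280 (≈-0.6036)
After 3 (propagate distance d=31): x=-8431/280 (≈-30.1107) theta=-169/280 (≈-0.6036)
After 4 (thin lens f=58): x=-8431/280 (≈-30.1107) theta=-1371/16240 (≈-0.0844)
After 5 (propagate distance d=48 (to screen)): x=-39629/1160 (≈-34.1629) theta=-1371/16240 (≈-0.0844)
|theta_initial|=0.4000 |theta_final|=1371/16240 (≈0.0844) -> not increased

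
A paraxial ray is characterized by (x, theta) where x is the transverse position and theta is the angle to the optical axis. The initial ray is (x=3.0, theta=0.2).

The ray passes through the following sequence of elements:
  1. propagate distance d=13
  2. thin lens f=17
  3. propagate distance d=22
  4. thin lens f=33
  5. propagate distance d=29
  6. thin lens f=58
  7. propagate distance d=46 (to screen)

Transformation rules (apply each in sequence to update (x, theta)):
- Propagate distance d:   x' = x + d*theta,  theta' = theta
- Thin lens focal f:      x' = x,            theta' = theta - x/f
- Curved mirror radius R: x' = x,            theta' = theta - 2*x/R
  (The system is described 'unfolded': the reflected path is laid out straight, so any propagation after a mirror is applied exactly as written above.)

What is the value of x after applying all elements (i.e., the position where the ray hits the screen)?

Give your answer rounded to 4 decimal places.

Initial: x=3.0000 theta=0.2000
After 1 (propagate distance d=13): x=5.6000 theta=0.2000
After 2 (thin lens f=17): x=5.6000 theta=-11/85 (≈-0.1294)
After 3 (propagate distance d=22): x=234/85 (≈2.7529) theta=-11/85 (≈-0.1294)
After 4 (thin lens f=33): x=234/85 (≈2.7529) theta=-199/935 (≈-0.2128)
After 5 (propagate distance d=29): x=-3197/935 (≈-3.4193) theta=-199/935 (≈-0.2128)
After 6 (thin lens f=58): x=-3197/935 (≈-3.4193) theta=-1669/10846 (≈-0.1539)
After 7 (propagate distance d=46 (to screen)): x=-16744/1595 (≈-10.4978) theta=-1669/10846 (≈-0.1539)
Rounded to 4 decimal places: x = -10.4978

Answer: -10.4978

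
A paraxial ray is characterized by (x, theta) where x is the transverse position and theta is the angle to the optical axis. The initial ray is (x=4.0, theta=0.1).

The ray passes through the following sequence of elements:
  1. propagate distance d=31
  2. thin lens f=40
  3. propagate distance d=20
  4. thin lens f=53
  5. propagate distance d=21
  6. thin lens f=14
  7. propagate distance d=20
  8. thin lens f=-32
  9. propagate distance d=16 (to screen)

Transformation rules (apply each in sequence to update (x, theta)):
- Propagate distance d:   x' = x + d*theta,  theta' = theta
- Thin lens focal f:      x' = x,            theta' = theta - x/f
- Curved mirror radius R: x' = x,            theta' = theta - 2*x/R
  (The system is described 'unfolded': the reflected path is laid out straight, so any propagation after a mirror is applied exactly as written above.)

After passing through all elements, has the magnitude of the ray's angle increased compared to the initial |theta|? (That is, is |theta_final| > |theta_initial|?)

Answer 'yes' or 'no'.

Answer: yes

Derivation:
Initial: x=4.0000 theta=0.1000
After 1 (propagate distance d=31): x=7.1000 theta=0.1000
After 2 (thin lens f=40): x=7.1000 theta=-0.0775
After 3 (propagate distance d=20): x=5.5500 theta=-0.0775
After 4 (thin lens f=53): x=5.5500 theta=-3863/21200 (≈-0.1822)
After 5 (propagate distance d=21): x=36537/21200 (≈1.7234) theta=-3863/21200 (≈-0.1822)
After 6 (thin lens f=14): x=36537/21200 (≈1.7234) theta=-90619/296800 (≈-0.3053)
After 7 (propagate distance d=20): x=-650431/148400 (≈-4.3830) theta=-90619/296800 (≈-0.3053)
After 8 (thin lens f=-32): x=-650431/148400 (≈-4.3830) theta=-420067/949760 (≈-0.4423)
After 9 (propagate distance d=16 (to screen)): x=-3401197/296800 (≈-11.4596) theta=-420067/949760 (≈-0.4423)
|theta_initial|=0.1000 |theta_final|=420067/949760 (≈0.4423) -> increased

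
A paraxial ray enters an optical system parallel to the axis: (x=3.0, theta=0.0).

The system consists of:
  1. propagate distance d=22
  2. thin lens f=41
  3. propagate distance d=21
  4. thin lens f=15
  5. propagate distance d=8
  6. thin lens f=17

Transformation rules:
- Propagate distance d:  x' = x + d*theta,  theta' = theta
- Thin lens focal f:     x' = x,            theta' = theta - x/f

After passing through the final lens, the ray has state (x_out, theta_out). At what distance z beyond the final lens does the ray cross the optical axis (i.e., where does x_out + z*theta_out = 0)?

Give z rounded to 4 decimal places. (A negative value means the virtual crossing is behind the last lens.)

Answer: 0.5528

Derivation:
Initial: x=3.0000 theta=0.0000
After 1 (propagate distance d=22): x=3.0000 theta=0.0000
After 2 (thin lens f=41): x=3.0000 theta=-3/41 (≈-0.0732)
After 3 (propagate distance d=21): x=60/41 (≈1.4634) theta=-3/41 (≈-0.0732)
After 4 (thin lens f=15): x=60/41 (≈1.4634) theta=-7/41 (≈-0.1707)
After 5 (propagate distance d=8): x=4/41 (≈0.0976) theta=-7/41 (≈-0.1707)
After 6 (thin lens f=17): x=4/41 (≈0.0976) theta=-3/17 (≈-0.1765)
z_focus = -x_out/theta_out = -(4/41)/(-3/17) = 68/123 ≈ 0.5528
Rounded to 4 decimal places: z = 0.5528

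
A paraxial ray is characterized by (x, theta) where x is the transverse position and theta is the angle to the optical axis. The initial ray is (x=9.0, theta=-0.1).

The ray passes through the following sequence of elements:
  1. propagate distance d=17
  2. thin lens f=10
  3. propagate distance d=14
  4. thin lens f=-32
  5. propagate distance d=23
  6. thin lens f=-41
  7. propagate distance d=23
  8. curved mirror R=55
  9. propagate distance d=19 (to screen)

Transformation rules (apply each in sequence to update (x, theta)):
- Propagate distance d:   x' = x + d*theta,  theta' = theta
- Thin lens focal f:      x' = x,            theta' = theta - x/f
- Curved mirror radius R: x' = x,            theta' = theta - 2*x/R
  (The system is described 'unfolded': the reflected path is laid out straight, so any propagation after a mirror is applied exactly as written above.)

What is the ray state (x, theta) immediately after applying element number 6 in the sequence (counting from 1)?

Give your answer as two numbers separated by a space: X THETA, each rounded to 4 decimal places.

Answer: -26.5150 -1.6117

Derivation:
Initial: x=9.0000 theta=-0.1000
After 1 (propagate distance d=17): x=7.3000 theta=-0.1000
After 2 (thin lens f=10): x=7.3000 theta=-0.8300
After 3 (propagate distance d=14): x=-4.3200 theta=-0.8300
After 4 (thin lens f=-32): x=-4.3200 theta=-0.9650
After 5 (propagate distance d=23): x=-26.5150 theta=-0.9650
After 6 (thin lens f=-41): x=-26.5150 theta=-1652/1025 (≈-1.6117)
Rounded to 4 decimal places: x = -26.5150, theta = -1.6117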